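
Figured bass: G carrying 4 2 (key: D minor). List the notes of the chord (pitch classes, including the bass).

The written figures 4 2 are shorthand for 6/4/2: the 6 is implied.
A second above G in this key is A.
A fourth above G in this key is C.
A sixth above G in this key is E.
Together with the bass G, this spells A minor seventh in third inversion.

G, A, C, E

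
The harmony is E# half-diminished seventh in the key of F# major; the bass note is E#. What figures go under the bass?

7

E# is the root of E# half-diminished seventh, so the chord is in root position.
A seventh chord in root position is figured 7/5/3, conventionally abbreviated 7.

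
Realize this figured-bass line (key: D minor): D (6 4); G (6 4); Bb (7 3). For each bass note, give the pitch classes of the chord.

D, G, Bb | G, C, E | Bb, D, F, A

D (6/4): D, G, Bb.
G (6/4): G, C, E.
Bb (7/5/3): Bb, D, F, A.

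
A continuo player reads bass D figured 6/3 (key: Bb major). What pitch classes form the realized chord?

D, F, Bb

A third above D in this key is F.
A sixth above D in this key is Bb.
Together with the bass D, this spells Bb major in first inversion.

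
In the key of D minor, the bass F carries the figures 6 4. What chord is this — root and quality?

Bb major

The figures 6 4 indicate a triad in second inversion.
In second inversion the root lies a fourth above the bass: a fourth above F in D minor is Bb.
The chord tones are F, Bb, D, giving Bb major.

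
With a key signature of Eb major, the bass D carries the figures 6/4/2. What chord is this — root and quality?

Eb major seventh

The figures 6/4/2 indicate a seventh chord in third inversion.
In third inversion the root lies a second above the bass: a second above D in Eb major is Eb.
The chord tones are D, Eb, G, Bb, giving Eb major seventh.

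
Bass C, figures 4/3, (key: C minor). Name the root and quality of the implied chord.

F minor seventh

The figures 4/3 indicate a seventh chord in second inversion.
In second inversion the root lies a fourth above the bass: a fourth above C in C minor is F.
The chord tones are C, Eb, F, Ab, giving F minor seventh.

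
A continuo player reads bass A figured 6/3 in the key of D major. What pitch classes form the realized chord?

A third above A in this key is C#.
A sixth above A in this key is F#.
Together with the bass A, this spells F# minor in first inversion.

A, C#, F#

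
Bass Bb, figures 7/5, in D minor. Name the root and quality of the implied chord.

The figures 7/5 indicate a seventh chord in root position.
In root position the bass is the root, so the root is Bb.
The chord tones are Bb, D, F, A, giving Bb major seventh.

Bb major seventh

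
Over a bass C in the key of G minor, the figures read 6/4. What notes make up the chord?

A fourth above C in this key is F.
A sixth above C in this key is A.
Together with the bass C, this spells F major in second inversion.

C, F, A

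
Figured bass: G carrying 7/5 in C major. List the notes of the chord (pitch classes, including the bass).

G, B, D, F

The written figures 7/5 are shorthand for 7/5/3: the 3 is implied.
A third above G in this key is B.
A fifth above G in this key is D.
A seventh above G in this key is F.
Together with the bass G, this spells G dominant seventh in root position.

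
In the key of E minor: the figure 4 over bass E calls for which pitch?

A

Counting 3 letter steps above E lands on A; in E minor, that letter is A.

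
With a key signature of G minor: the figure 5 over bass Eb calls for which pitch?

Counting 4 letter steps above Eb lands on B; in G minor, that letter is Bb.

Bb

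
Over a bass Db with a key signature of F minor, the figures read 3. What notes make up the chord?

The written figures 3 are shorthand for 5/3: the 5 is implied.
A third above Db in this key is F.
A fifth above Db in this key is Ab.
Together with the bass Db, this spells Db major in root position.

Db, F, Ab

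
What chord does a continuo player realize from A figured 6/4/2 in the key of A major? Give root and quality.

B minor seventh

The figures 6/4/2 indicate a seventh chord in third inversion.
In third inversion the root lies a second above the bass: a second above A in A major is B.
The chord tones are A, B, D, F#, giving B minor seventh.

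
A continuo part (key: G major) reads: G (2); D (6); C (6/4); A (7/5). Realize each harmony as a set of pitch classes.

G, A, C, E | D, F#, B | C, F#, A | A, C, E, G

G (6/4/2): G, A, C, E.
D (6/3): D, F#, B.
C (6/4): C, F#, A.
A (7/5/3): A, C, E, G.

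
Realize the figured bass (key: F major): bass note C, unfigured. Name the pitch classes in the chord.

An unfigured bass implies 5/3.
A third above C in this key is E.
A fifth above C in this key is G.
Together with the bass C, this spells C major in root position.

C, E, G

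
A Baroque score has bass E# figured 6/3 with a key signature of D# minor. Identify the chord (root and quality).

C# major

The figures 6/3 indicate a triad in first inversion.
In first inversion the root lies a sixth above the bass: a sixth above E# in D# minor is C#.
The chord tones are E#, G#, C#, giving C# major.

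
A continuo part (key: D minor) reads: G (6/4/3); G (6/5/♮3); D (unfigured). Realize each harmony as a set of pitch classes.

G (6/4/3): G, Bb, C, E.
G (6/5/♮3): G, B, D, E.
D (5/3): D, F, A.

G, Bb, C, E | G, B, D, E | D, F, A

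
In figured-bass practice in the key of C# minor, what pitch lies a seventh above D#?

C#

Counting 6 letter steps above D# lands on C; in C# minor, that letter is C#.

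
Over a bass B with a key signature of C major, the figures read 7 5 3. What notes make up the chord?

A third above B in this key is D.
A fifth above B in this key is F.
A seventh above B in this key is A.
Together with the bass B, this spells B half-diminished seventh in root position.

B, D, F, A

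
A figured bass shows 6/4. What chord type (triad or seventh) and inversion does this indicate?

Intervals of 6/4 above the bass form a triad; the bass is the fifth, so this is second inversion.

triad, second inversion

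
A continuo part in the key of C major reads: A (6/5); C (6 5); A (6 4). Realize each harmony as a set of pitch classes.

A (6/5/3): A, C, E, F.
C (6/5/3): C, E, G, A.
A (6/4): A, D, F.

A, C, E, F | C, E, G, A | A, D, F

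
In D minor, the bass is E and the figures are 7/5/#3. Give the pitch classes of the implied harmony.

A third above E in this key is G, raised to G# by the sharp.
A fifth above E in this key is Bb.
A seventh above E in this key is D.

E, G#, Bb, D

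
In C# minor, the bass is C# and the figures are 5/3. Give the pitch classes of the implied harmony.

A third above C# in this key is E.
A fifth above C# in this key is G#.
Together with the bass C#, this spells C# minor in root position.

C#, E, G#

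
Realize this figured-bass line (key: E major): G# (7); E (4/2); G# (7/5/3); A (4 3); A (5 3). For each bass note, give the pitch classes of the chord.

G# (7/5/3): G#, B, D#, F#.
E (6/4/2): E, F#, A, C#.
G# (7/5/3): G#, B, D#, F#.
A (6/4/3): A, C#, D#, F#.
A (5/3): A, C#, E.

G#, B, D#, F# | E, F#, A, C# | G#, B, D#, F# | A, C#, D#, F# | A, C#, E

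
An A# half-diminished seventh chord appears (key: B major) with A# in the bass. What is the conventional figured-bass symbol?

A# is the root of A# half-diminished seventh, so the chord is in root position.
A seventh chord in root position is figured 7/5/3, conventionally abbreviated 7.

7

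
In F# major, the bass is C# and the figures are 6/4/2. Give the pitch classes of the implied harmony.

A second above C# in this key is D#.
A fourth above C# in this key is F#.
A sixth above C# in this key is A#.
Together with the bass C#, this spells D# minor seventh in third inversion.

C#, D#, F#, A#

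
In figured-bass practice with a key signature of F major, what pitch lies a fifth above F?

C

Counting 4 letter steps above F lands on C; in F major, that letter is C.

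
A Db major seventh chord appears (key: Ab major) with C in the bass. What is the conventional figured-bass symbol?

4/2

C is the seventh of Db major seventh, so the chord is in third inversion.
A seventh chord in third inversion is figured 6/4/2, conventionally abbreviated 4/2.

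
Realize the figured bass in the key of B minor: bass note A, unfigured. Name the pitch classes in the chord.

An unfigured bass implies 5/3.
A third above A in this key is C#.
A fifth above A in this key is E.
Together with the bass A, this spells A major in root position.

A, C#, E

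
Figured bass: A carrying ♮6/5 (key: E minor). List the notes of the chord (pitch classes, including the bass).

A, C, E, F

The written figures ♮6/5 are shorthand for 6/5/3: the 3 is implied.
A third above A in this key is C.
A fifth above A in this key is E.
A sixth above A in this key is F#, made natural (F) by the ♮ figure.
Together with the bass A, this spells F major seventh in first inversion.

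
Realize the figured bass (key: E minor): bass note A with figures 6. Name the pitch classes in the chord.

A, C, F#

The written figures 6 are shorthand for 6/3: the 3 is implied.
A third above A in this key is C.
A sixth above A in this key is F#.
Together with the bass A, this spells F# diminished in first inversion.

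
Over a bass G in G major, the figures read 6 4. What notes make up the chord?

G, C, E

A fourth above G in this key is C.
A sixth above G in this key is E.
Together with the bass G, this spells C major in second inversion.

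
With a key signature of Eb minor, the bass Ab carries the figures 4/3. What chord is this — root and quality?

Db dominant seventh

The figures 4/3 indicate a seventh chord in second inversion.
In second inversion the root lies a fourth above the bass: a fourth above Ab in Eb minor is Db.
The chord tones are Ab, Cb, Db, F, giving Db dominant seventh.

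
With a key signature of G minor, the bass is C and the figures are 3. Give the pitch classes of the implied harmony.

The written figures 3 are shorthand for 5/3: the 5 is implied.
A third above C in this key is Eb.
A fifth above C in this key is G.
Together with the bass C, this spells C minor in root position.

C, Eb, G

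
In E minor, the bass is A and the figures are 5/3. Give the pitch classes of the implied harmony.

A third above A in this key is C.
A fifth above A in this key is E.
Together with the bass A, this spells A minor in root position.

A, C, E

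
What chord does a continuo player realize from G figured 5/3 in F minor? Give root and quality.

G diminished

The figures 5/3 indicate a triad in root position.
In root position the bass is the root, so the root is G.
The chord tones are G, Bb, Db, giving G diminished.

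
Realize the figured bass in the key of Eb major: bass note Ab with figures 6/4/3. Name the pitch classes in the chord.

Ab, C, D, F

A third above Ab in this key is C.
A fourth above Ab in this key is D.
A sixth above Ab in this key is F.
Together with the bass Ab, this spells D half-diminished seventh in second inversion.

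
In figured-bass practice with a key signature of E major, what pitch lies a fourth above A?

Counting 3 letter steps above A lands on D; in E major, that letter is D#.

D#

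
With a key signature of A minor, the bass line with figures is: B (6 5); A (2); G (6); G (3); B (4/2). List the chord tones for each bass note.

B (6/5/3): B, D, F, G.
A (6/4/2): A, B, D, F.
G (6/3): G, B, E.
G (5/3): G, B, D.
B (6/4/2): B, C, E, G.

B, D, F, G | A, B, D, F | G, B, E | G, B, D | B, C, E, G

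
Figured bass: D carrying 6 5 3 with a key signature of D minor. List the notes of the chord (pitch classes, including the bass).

D, F, A, Bb

A third above D in this key is F.
A fifth above D in this key is A.
A sixth above D in this key is Bb.
Together with the bass D, this spells Bb major seventh in first inversion.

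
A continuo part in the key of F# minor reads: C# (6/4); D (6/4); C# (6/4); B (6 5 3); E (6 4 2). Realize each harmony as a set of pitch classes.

C# (6/4): C#, F#, A.
D (6/4): D, G#, B.
C# (6/4): C#, F#, A.
B (6/5/3): B, D, F#, G#.
E (6/4/2): E, F#, A, C#.

C#, F#, A | D, G#, B | C#, F#, A | B, D, F#, G# | E, F#, A, C#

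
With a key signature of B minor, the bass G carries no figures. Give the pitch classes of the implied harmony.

An unfigured bass implies 5/3.
A third above G in this key is B.
A fifth above G in this key is D.
Together with the bass G, this spells G major in root position.

G, B, D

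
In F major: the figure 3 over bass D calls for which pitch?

Counting 2 letter steps above D lands on F; in F major, that letter is F.

F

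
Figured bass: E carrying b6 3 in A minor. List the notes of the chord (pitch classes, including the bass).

A third above E in this key is G.
A sixth above E in this key is C, lowered to Cb by the flat.

E, G, Cb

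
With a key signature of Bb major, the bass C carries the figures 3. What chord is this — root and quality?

The figures 3 indicate a triad in root position.
In root position the bass is the root, so the root is C.
The chord tones are C, Eb, G, giving C minor.

C minor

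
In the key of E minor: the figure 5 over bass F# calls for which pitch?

Counting 4 letter steps above F# lands on C; in E minor, that letter is C.

C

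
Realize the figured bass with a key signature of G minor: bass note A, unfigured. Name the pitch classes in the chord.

A, C, Eb

An unfigured bass implies 5/3.
A third above A in this key is C.
A fifth above A in this key is Eb.
Together with the bass A, this spells A diminished in root position.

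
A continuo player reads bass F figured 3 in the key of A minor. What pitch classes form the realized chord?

The written figures 3 are shorthand for 5/3: the 5 is implied.
A third above F in this key is A.
A fifth above F in this key is C.
Together with the bass F, this spells F major in root position.

F, A, C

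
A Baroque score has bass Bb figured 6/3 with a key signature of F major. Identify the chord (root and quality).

G minor

The figures 6/3 indicate a triad in first inversion.
In first inversion the root lies a sixth above the bass: a sixth above Bb in F major is G.
The chord tones are Bb, D, G, giving G minor.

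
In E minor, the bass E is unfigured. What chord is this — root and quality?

E minor

An unfigured bass indicates a triad in root position.
In root position the bass is the root, so the root is E.
The chord tones are E, G, B, giving E minor.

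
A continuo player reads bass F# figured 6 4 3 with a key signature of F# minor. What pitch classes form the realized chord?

F#, A, B, D

A third above F# in this key is A.
A fourth above F# in this key is B.
A sixth above F# in this key is D.
Together with the bass F#, this spells B minor seventh in second inversion.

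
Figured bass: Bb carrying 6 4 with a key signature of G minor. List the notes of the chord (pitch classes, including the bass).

Bb, Eb, G

A fourth above Bb in this key is Eb.
A sixth above Bb in this key is G.
Together with the bass Bb, this spells Eb major in second inversion.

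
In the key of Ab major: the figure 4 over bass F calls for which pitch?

Counting 3 letter steps above F lands on B; in Ab major, that letter is Bb.

Bb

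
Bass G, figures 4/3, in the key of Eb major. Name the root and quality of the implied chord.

C minor seventh

The figures 4/3 indicate a seventh chord in second inversion.
In second inversion the root lies a fourth above the bass: a fourth above G in Eb major is C.
The chord tones are G, Bb, C, Eb, giving C minor seventh.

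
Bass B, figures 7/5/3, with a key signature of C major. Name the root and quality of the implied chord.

B half-diminished seventh

The figures 7/5/3 indicate a seventh chord in root position.
In root position the bass is the root, so the root is B.
The chord tones are B, D, F, A, giving B half-diminished seventh.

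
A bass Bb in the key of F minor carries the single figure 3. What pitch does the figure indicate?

Db

Counting 2 letter steps above Bb lands on D; in F minor, that letter is Db.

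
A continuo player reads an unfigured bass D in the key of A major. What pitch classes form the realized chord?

An unfigured bass implies 5/3.
A third above D in this key is F#.
A fifth above D in this key is A.
Together with the bass D, this spells D major in root position.

D, F#, A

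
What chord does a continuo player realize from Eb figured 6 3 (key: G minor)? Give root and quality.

C minor

The figures 6 3 indicate a triad in first inversion.
In first inversion the root lies a sixth above the bass: a sixth above Eb in G minor is C.
The chord tones are Eb, G, C, giving C minor.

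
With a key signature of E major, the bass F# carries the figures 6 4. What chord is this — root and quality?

B major

The figures 6 4 indicate a triad in second inversion.
In second inversion the root lies a fourth above the bass: a fourth above F# in E major is B.
The chord tones are F#, B, D#, giving B major.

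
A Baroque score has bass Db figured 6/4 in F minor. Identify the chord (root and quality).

G diminished

The figures 6/4 indicate a triad in second inversion.
In second inversion the root lies a fourth above the bass: a fourth above Db in F minor is G.
The chord tones are Db, G, Bb, giving G diminished.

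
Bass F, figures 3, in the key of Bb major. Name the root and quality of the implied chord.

F major

The figures 3 indicate a triad in root position.
In root position the bass is the root, so the root is F.
The chord tones are F, A, C, giving F major.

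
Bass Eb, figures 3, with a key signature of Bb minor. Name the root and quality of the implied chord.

The figures 3 indicate a triad in root position.
In root position the bass is the root, so the root is Eb.
The chord tones are Eb, Gb, Bb, giving Eb minor.

Eb minor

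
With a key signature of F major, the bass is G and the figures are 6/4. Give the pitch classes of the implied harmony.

A fourth above G in this key is C.
A sixth above G in this key is E.
Together with the bass G, this spells C major in second inversion.

G, C, E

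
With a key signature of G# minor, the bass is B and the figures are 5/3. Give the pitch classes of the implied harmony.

B, D#, F#

A third above B in this key is D#.
A fifth above B in this key is F#.
Together with the bass B, this spells B major in root position.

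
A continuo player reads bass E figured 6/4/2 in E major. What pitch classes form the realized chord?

A second above E in this key is F#.
A fourth above E in this key is A.
A sixth above E in this key is C#.
Together with the bass E, this spells F# minor seventh in third inversion.

E, F#, A, C#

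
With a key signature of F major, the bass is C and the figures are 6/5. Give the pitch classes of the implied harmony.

C, E, G, A

The written figures 6/5 are shorthand for 6/5/3: the 3 is implied.
A third above C in this key is E.
A fifth above C in this key is G.
A sixth above C in this key is A.
Together with the bass C, this spells A minor seventh in first inversion.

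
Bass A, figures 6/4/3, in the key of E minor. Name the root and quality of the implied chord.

D dominant seventh

The figures 6/4/3 indicate a seventh chord in second inversion.
In second inversion the root lies a fourth above the bass: a fourth above A in E minor is D.
The chord tones are A, C, D, F#, giving D dominant seventh.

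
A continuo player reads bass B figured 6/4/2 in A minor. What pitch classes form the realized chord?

B, C, E, G

A second above B in this key is C.
A fourth above B in this key is E.
A sixth above B in this key is G.
Together with the bass B, this spells C major seventh in third inversion.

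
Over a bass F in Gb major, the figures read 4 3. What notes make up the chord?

The written figures 4 3 are shorthand for 6/4/3: the 6 is implied.
A third above F in this key is Ab.
A fourth above F in this key is Bb.
A sixth above F in this key is Db.
Together with the bass F, this spells Bb minor seventh in second inversion.

F, Ab, Bb, Db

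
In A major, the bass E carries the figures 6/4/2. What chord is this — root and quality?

The figures 6/4/2 indicate a seventh chord in third inversion.
In third inversion the root lies a second above the bass: a second above E in A major is F#.
The chord tones are E, F#, A, C#, giving F# minor seventh.

F# minor seventh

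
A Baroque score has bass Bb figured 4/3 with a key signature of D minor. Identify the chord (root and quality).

The figures 4/3 indicate a seventh chord in second inversion.
In second inversion the root lies a fourth above the bass: a fourth above Bb in D minor is E.
The chord tones are Bb, D, E, G, giving E half-diminished seventh.

E half-diminished seventh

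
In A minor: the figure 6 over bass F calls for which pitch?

Counting 5 letter steps above F lands on D; in A minor, that letter is D.

D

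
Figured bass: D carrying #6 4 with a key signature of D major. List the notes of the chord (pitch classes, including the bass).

A fourth above D in this key is G.
A sixth above D in this key is B, raised to B# by the sharp.

D, G, B#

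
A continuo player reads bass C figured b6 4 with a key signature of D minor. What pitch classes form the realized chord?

C, F, Ab

A fourth above C in this key is F.
A sixth above C in this key is A, lowered to Ab by the flat.
Together with the bass C, this spells F minor in second inversion.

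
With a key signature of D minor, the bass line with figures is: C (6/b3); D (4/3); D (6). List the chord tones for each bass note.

C, Eb, A | D, F, G, Bb | D, F, Bb

C (6/b3): C, Eb, A.
D (6/4/3): D, F, G, Bb.
D (6/3): D, F, Bb.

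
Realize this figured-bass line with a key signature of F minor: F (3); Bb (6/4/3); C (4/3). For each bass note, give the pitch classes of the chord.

F (5/3): F, Ab, C.
Bb (6/4/3): Bb, Db, Eb, G.
C (6/4/3): C, Eb, F, Ab.

F, Ab, C | Bb, Db, Eb, G | C, Eb, F, Ab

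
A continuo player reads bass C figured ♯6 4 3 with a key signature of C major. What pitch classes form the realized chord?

A third above C in this key is E.
A fourth above C in this key is F.
A sixth above C in this key is A, raised to A# by the sharp.

C, E, F, A#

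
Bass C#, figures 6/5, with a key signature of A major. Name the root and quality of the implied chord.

The figures 6/5 indicate a seventh chord in first inversion.
In first inversion the root lies a sixth above the bass: a sixth above C# in A major is A.
The chord tones are C#, E, G#, A, giving A major seventh.

A major seventh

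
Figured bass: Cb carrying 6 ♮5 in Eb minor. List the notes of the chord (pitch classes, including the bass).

The written figures 6 ♮5 are shorthand for 6/5/3: the 3 is implied.
A third above Cb in this key is Eb.
A fifth above Cb in this key is Gb, made natural (G) by the ♮ figure.
A sixth above Cb in this key is Ab.
Together with the bass Cb, this spells Ab minor-major seventh in first inversion.

Cb, Eb, G, Ab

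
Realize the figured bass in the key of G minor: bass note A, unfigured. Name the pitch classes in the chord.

A, C, Eb

An unfigured bass implies 5/3.
A third above A in this key is C.
A fifth above A in this key is Eb.
Together with the bass A, this spells A diminished in root position.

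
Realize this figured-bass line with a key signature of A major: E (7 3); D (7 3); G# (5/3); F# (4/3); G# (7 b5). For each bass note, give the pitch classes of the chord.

E, G#, B, D | D, F#, A, C# | G#, B, D | F#, A, B, D | G#, B, Db, F#

E (7/5/3): E, G#, B, D.
D (7/5/3): D, F#, A, C#.
G# (5/3): G#, B, D.
F# (6/4/3): F#, A, B, D.
G# (7/b5/3): G#, B, Db, F#.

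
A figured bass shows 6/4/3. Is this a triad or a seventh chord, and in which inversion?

seventh chord, second inversion

Intervals of 6/4/3 above the bass form a seventh chord; the bass is the fifth, so this is second inversion.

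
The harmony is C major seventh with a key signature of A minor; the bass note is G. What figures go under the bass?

G is the fifth of C major seventh, so the chord is in second inversion.
A seventh chord in second inversion is figured 6/4/3, conventionally abbreviated 4/3.

4/3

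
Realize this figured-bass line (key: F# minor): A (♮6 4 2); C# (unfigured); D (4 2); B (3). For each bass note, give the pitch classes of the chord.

A, B, D, F | C#, E, G# | D, E, G#, B | B, D, F#

A (♮6/4/2): A, B, D, F.
C# (5/3): C#, E, G#.
D (6/4/2): D, E, G#, B.
B (5/3): B, D, F#.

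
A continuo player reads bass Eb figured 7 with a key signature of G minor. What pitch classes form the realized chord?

Eb, G, Bb, D

The written figures 7 are shorthand for 7/5/3: the 5/3 are implied.
A third above Eb in this key is G.
A fifth above Eb in this key is Bb.
A seventh above Eb in this key is D.
Together with the bass Eb, this spells Eb major seventh in root position.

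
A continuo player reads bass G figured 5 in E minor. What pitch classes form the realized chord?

The written figures 5 are shorthand for 5/3: the 3 is implied.
A third above G in this key is B.
A fifth above G in this key is D.
Together with the bass G, this spells G major in root position.

G, B, D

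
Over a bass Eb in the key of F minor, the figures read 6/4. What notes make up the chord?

A fourth above Eb in this key is Ab.
A sixth above Eb in this key is C.
Together with the bass Eb, this spells Ab major in second inversion.

Eb, Ab, C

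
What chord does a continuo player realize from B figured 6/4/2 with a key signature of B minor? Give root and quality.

C# half-diminished seventh

The figures 6/4/2 indicate a seventh chord in third inversion.
In third inversion the root lies a second above the bass: a second above B in B minor is C#.
The chord tones are B, C#, E, G, giving C# half-diminished seventh.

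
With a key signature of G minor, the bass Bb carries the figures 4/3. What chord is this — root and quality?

Eb major seventh

The figures 4/3 indicate a seventh chord in second inversion.
In second inversion the root lies a fourth above the bass: a fourth above Bb in G minor is Eb.
The chord tones are Bb, D, Eb, G, giving Eb major seventh.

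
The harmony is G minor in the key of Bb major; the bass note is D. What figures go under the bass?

6/4

D is the fifth of G minor, so the chord is in second inversion.
A triad in second inversion is figured 6/4, conventionally abbreviated 6/4.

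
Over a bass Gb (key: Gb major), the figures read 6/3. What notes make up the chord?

Gb, Bb, Eb

A third above Gb in this key is Bb.
A sixth above Gb in this key is Eb.
Together with the bass Gb, this spells Eb minor in first inversion.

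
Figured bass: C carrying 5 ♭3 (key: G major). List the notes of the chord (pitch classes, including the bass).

C, Eb, G

A third above C in this key is E, lowered to Eb by the flat.
A fifth above C in this key is G.
Together with the bass C, this spells C minor in root position.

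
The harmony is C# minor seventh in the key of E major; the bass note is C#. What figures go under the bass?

C# is the root of C# minor seventh, so the chord is in root position.
A seventh chord in root position is figured 7/5/3, conventionally abbreviated 7.

7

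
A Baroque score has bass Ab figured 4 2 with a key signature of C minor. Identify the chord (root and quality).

Bb dominant seventh

The figures 4 2 indicate a seventh chord in third inversion.
In third inversion the root lies a second above the bass: a second above Ab in C minor is Bb.
The chord tones are Ab, Bb, D, F, giving Bb dominant seventh.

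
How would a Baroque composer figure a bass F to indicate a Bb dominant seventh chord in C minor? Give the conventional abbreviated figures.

4/3

F is the fifth of Bb dominant seventh, so the chord is in second inversion.
A seventh chord in second inversion is figured 6/4/3, conventionally abbreviated 4/3.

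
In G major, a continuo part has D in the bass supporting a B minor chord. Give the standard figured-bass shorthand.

6

D is the third of B minor, so the chord is in first inversion.
A triad in first inversion is figured 6/3, conventionally abbreviated 6.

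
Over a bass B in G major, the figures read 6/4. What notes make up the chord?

B, E, G

A fourth above B in this key is E.
A sixth above B in this key is G.
Together with the bass B, this spells E minor in second inversion.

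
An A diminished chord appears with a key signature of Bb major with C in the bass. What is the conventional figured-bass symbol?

6

C is the third of A diminished, so the chord is in first inversion.
A triad in first inversion is figured 6/3, conventionally abbreviated 6.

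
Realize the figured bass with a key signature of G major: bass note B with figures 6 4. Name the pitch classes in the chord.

A fourth above B in this key is E.
A sixth above B in this key is G.
Together with the bass B, this spells E minor in second inversion.

B, E, G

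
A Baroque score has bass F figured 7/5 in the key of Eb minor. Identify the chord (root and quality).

F half-diminished seventh

The figures 7/5 indicate a seventh chord in root position.
In root position the bass is the root, so the root is F.
The chord tones are F, Ab, Cb, Eb, giving F half-diminished seventh.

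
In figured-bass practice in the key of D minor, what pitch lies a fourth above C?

F

Counting 3 letter steps above C lands on F; in D minor, that letter is F.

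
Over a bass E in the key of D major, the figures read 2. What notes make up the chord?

The written figures 2 are shorthand for 6/4/2: the 6/4 are implied.
A second above E in this key is F#.
A fourth above E in this key is A.
A sixth above E in this key is C#.
Together with the bass E, this spells F# minor seventh in third inversion.

E, F#, A, C#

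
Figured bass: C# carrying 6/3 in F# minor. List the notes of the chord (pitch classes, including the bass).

A third above C# in this key is E.
A sixth above C# in this key is A.
Together with the bass C#, this spells A major in first inversion.

C#, E, A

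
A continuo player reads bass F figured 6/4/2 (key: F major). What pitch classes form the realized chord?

A second above F in this key is G.
A fourth above F in this key is Bb.
A sixth above F in this key is D.
Together with the bass F, this spells G minor seventh in third inversion.

F, G, Bb, D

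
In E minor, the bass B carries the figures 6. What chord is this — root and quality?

G major

The figures 6 indicate a triad in first inversion.
In first inversion the root lies a sixth above the bass: a sixth above B in E minor is G.
The chord tones are B, D, G, giving G major.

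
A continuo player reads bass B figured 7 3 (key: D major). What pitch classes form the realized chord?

B, D, F#, A

The written figures 7 3 are shorthand for 7/5/3: the 5 is implied.
A third above B in this key is D.
A fifth above B in this key is F#.
A seventh above B in this key is A.
Together with the bass B, this spells B minor seventh in root position.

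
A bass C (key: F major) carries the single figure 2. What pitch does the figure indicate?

D

Counting 1 letter step above C lands on D; in F major, that letter is D.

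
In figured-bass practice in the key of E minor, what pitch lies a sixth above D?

B

Counting 5 letter steps above D lands on B; in E minor, that letter is B.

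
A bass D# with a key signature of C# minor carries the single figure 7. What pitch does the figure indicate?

Counting 6 letter steps above D# lands on C; in C# minor, that letter is C#.

C#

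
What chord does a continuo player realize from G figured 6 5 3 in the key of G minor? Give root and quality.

Eb major seventh

The figures 6 5 3 indicate a seventh chord in first inversion.
In first inversion the root lies a sixth above the bass: a sixth above G in G minor is Eb.
The chord tones are G, Bb, D, Eb, giving Eb major seventh.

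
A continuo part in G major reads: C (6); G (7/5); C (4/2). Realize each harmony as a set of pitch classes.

C (6/3): C, E, A.
G (7/5/3): G, B, D, F#.
C (6/4/2): C, D, F#, A.

C, E, A | G, B, D, F# | C, D, F#, A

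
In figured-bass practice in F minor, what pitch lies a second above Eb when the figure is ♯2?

F#

Counting 1 letter step above Eb lands on F; in F minor, that letter is F.
The #2 figure raises it a semitone, giving F#.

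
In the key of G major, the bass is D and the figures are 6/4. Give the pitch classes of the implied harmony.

D, G, B

A fourth above D in this key is G.
A sixth above D in this key is B.
Together with the bass D, this spells G major in second inversion.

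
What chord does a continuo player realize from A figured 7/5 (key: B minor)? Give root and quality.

A dominant seventh

The figures 7/5 indicate a seventh chord in root position.
In root position the bass is the root, so the root is A.
The chord tones are A, C#, E, G, giving A dominant seventh.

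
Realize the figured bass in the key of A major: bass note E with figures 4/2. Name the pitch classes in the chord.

E, F#, A, C#

The written figures 4/2 are shorthand for 6/4/2: the 6 is implied.
A second above E in this key is F#.
A fourth above E in this key is A.
A sixth above E in this key is C#.
Together with the bass E, this spells F# minor seventh in third inversion.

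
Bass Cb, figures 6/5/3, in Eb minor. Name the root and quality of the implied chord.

The figures 6/5/3 indicate a seventh chord in first inversion.
In first inversion the root lies a sixth above the bass: a sixth above Cb in Eb minor is Ab.
The chord tones are Cb, Eb, Gb, Ab, giving Ab minor seventh.

Ab minor seventh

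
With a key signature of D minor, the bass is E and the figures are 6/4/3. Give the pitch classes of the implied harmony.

E, G, A, C

A third above E in this key is G.
A fourth above E in this key is A.
A sixth above E in this key is C.
Together with the bass E, this spells A minor seventh in second inversion.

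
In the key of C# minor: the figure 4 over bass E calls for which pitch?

A

Counting 3 letter steps above E lands on A; in C# minor, that letter is A.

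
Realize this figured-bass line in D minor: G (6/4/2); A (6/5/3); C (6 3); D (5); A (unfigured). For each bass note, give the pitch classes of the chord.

G (6/4/2): G, A, C, E.
A (6/5/3): A, C, E, F.
C (6/3): C, E, A.
D (5/3): D, F, A.
A (5/3): A, C, E.

G, A, C, E | A, C, E, F | C, E, A | D, F, A | A, C, E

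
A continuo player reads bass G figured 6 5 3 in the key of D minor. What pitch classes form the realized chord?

G, Bb, D, E

A third above G in this key is Bb.
A fifth above G in this key is D.
A sixth above G in this key is E.
Together with the bass G, this spells E half-diminished seventh in first inversion.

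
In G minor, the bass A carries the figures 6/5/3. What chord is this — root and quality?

The figures 6/5/3 indicate a seventh chord in first inversion.
In first inversion the root lies a sixth above the bass: a sixth above A in G minor is F.
The chord tones are A, C, Eb, F, giving F dominant seventh.

F dominant seventh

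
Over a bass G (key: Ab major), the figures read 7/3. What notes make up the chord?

G, Bb, Db, F

The written figures 7/3 are shorthand for 7/5/3: the 5 is implied.
A third above G in this key is Bb.
A fifth above G in this key is Db.
A seventh above G in this key is F.
Together with the bass G, this spells G half-diminished seventh in root position.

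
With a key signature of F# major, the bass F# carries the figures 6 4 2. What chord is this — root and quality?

G# minor seventh

The figures 6 4 2 indicate a seventh chord in third inversion.
In third inversion the root lies a second above the bass: a second above F# in F# major is G#.
The chord tones are F#, G#, B, D#, giving G# minor seventh.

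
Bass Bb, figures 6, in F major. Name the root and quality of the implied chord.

G minor

The figures 6 indicate a triad in first inversion.
In first inversion the root lies a sixth above the bass: a sixth above Bb in F major is G.
The chord tones are Bb, D, G, giving G minor.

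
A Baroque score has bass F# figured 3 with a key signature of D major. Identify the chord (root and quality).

F# minor

The figures 3 indicate a triad in root position.
In root position the bass is the root, so the root is F#.
The chord tones are F#, A, C#, giving F# minor.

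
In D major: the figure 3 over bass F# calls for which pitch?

A

Counting 2 letter steps above F# lands on A; in D major, that letter is A.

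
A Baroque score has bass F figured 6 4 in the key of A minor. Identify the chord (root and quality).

The figures 6 4 indicate a triad in second inversion.
In second inversion the root lies a fourth above the bass: a fourth above F in A minor is B.
The chord tones are F, B, D, giving B diminished.

B diminished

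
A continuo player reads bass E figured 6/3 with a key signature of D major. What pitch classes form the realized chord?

E, G, C#

A third above E in this key is G.
A sixth above E in this key is C#.
Together with the bass E, this spells C# diminished in first inversion.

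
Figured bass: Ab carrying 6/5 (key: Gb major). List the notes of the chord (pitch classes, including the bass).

Ab, Cb, Eb, F

The written figures 6/5 are shorthand for 6/5/3: the 3 is implied.
A third above Ab in this key is Cb.
A fifth above Ab in this key is Eb.
A sixth above Ab in this key is F.
Together with the bass Ab, this spells F half-diminished seventh in first inversion.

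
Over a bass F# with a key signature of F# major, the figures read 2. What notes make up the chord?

The written figures 2 are shorthand for 6/4/2: the 6/4 are implied.
A second above F# in this key is G#.
A fourth above F# in this key is B.
A sixth above F# in this key is D#.
Together with the bass F#, this spells G# minor seventh in third inversion.

F#, G#, B, D#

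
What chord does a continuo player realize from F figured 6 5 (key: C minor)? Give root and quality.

D half-diminished seventh

The figures 6 5 indicate a seventh chord in first inversion.
In first inversion the root lies a sixth above the bass: a sixth above F in C minor is D.
The chord tones are F, Ab, C, D, giving D half-diminished seventh.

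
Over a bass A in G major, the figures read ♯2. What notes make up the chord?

The written figures ♯2 are shorthand for 6/4/2: the 6/4 are implied.
A second above A in this key is B, raised to B# by the sharp.
A fourth above A in this key is D.
A sixth above A in this key is F#.

A, B#, D, F#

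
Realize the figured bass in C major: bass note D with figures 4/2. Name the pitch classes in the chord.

D, E, G, B

The written figures 4/2 are shorthand for 6/4/2: the 6 is implied.
A second above D in this key is E.
A fourth above D in this key is G.
A sixth above D in this key is B.
Together with the bass D, this spells E minor seventh in third inversion.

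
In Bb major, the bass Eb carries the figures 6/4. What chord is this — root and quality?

The figures 6/4 indicate a triad in second inversion.
In second inversion the root lies a fourth above the bass: a fourth above Eb in Bb major is A.
The chord tones are Eb, A, C, giving A diminished.

A diminished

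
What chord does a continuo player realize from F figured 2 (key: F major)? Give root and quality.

The figures 2 indicate a seventh chord in third inversion.
In third inversion the root lies a second above the bass: a second above F in F major is G.
The chord tones are F, G, Bb, D, giving G minor seventh.

G minor seventh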